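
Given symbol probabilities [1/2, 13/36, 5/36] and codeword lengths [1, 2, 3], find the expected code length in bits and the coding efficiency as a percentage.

Average length L = Σ p_i × l_i = 1.6389 bits
Entropy H = 1.4262 bits
Efficiency η = H/L × 100% = 87.02%


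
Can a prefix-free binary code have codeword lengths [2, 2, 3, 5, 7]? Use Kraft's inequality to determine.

Kraft inequality: Σ 2^(-l_i) ≤ 1 for prefix-free code
Calculating: 2^(-2) + 2^(-2) + 2^(-3) + 2^(-5) + 2^(-7)
= 0.25 + 0.25 + 0.125 + 0.03125 + 0.0078125
= 0.6641
Since 0.6641 ≤ 1, prefix-free code exists


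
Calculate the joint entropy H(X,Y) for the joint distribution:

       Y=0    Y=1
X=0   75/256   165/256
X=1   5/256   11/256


H(X,Y) = -Σ p(x,y) log₂ p(x,y)
  p(0,0)=75/256: -0.2930 × log₂(0.2930) = 0.5189
  p(0,1)=165/256: -0.6445 × log₂(0.6445) = 0.4084
  p(1,0)=5/256: -0.0195 × log₂(0.0195) = 0.1109
  p(1,1)=11/256: -0.0430 × log₂(0.0430) = 0.1951
H(X,Y) = 1.2333 bits


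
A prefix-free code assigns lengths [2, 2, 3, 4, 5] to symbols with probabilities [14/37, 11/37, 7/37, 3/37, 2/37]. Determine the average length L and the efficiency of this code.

Average length L = Σ p_i × l_i = 2.5135 bits
Entropy H = 2.0267 bits
Efficiency η = H/L × 100% = 80.63%


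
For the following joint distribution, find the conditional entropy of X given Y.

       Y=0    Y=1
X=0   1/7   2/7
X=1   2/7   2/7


H(X|Y) = Σ_y p(y) H(X|Y=y)
  p(Y=0) = 3/7, H(X|Y=0) = 0.9183
  p(Y=1) = 4/7, H(X|Y=1) = 1.0000
H(X|Y) = 0.4286×0.9183 + 0.5714×1.0000 = 0.9650 bits


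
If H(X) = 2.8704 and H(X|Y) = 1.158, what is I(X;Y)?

I(X;Y) = H(X) - H(X|Y)
I(X;Y) = 2.8704 - 1.158 = 1.7124 bits


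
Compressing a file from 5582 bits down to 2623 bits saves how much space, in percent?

Space savings = (1 - Compressed/Original) × 100%
= (1 - 2623/5582) × 100%
= 53.01%


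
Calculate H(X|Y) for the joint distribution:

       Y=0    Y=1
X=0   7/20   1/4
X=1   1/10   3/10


H(X|Y) = Σ_y p(y) H(X|Y=y)
  p(Y=0) = 9/20, H(X|Y=0) = 0.7642
  p(Y=1) = 11/20, H(X|Y=1) = 0.9940
H(X|Y) = 0.4500×0.7642 + 0.5500×0.9940 = 0.8906 bits


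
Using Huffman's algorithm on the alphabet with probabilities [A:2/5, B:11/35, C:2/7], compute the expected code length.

Huffman tree construction:
Combine smallest probabilities repeatedly
Resulting codes:
  A: 0 (length 1)
  B: 11 (length 2)
  C: 10 (length 2)
Average length = Σ p(s) × length(s) = 1.6000 bits


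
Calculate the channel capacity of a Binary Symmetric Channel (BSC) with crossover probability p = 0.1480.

For BSC with error probability p:
C = 1 - H(p) where H(p) is binary entropy
H(0.1480) = -0.1480 × log₂(0.1480) - 0.8520 × log₂(0.8520)
H(p) = 0.6048
C = 1 - 0.6048 = 0.3952 bits/use


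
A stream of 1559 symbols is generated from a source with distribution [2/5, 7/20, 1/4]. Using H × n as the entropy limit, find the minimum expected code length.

Entropy H = 1.5589 bits/symbol
Minimum bits = H × n = 1.5589 × 1559
= 2430.28 bits


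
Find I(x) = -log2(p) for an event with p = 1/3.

Information content I(x) = -log₂(p(x))
I = -log₂(1/3) = -log₂(0.3333)
I = 1.5850 bits


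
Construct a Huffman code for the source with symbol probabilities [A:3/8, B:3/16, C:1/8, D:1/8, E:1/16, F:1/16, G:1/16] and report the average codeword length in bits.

Huffman tree construction:
Combine smallest probabilities repeatedly
Resulting codes:
  A: 11 (length 2)
  B: 00 (length 2)
  C: 011 (length 3)
  D: 100 (length 3)
  E: 1010 (length 4)
  F: 1011 (length 4)
  G: 010 (length 3)
Average length = Σ p(s) × length(s) = 2.5625 bits


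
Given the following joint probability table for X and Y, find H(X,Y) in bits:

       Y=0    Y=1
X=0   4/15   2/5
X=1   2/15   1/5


H(X,Y) = -Σ p(x,y) log₂ p(x,y)
  p(0,0)=4/15: -0.2667 × log₂(0.2667) = 0.5085
  p(0,1)=2/5: -0.4000 × log₂(0.4000) = 0.5288
  p(1,0)=2/15: -0.1333 × log₂(0.1333) = 0.3876
  p(1,1)=1/5: -0.2000 × log₂(0.2000) = 0.4644
H(X,Y) = 1.8892 bits


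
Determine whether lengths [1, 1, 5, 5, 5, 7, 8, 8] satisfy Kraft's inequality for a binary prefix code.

Kraft inequality: Σ 2^(-l_i) ≤ 1 for prefix-free code
Calculating: 2^(-1) + 2^(-1) + 2^(-5) + 2^(-5) + 2^(-5) + 2^(-7) + 2^(-8) + 2^(-8)
= 0.5 + 0.5 + 0.03125 + 0.03125 + 0.03125 + 0.0078125 + 0.00390625 + 0.00390625
= 1.1094
Since 1.1094 > 1, prefix-free code does not exist


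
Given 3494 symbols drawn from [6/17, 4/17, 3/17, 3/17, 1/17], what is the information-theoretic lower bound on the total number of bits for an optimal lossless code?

Entropy H = 2.1451 bits/symbol
Minimum bits = H × n = 2.1451 × 3494
= 7495.11 bits


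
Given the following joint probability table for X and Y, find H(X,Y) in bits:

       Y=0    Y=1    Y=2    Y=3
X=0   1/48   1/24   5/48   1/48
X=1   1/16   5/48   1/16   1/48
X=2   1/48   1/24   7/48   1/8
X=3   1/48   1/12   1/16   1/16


H(X,Y) = -Σ p(x,y) log₂ p(x,y)
  p(0,0)=1/48: -0.0208 × log₂(0.0208) = 0.1164
  p(0,1)=1/24: -0.0417 × log₂(0.0417) = 0.1910
  p(0,2)=5/48: -0.1042 × log₂(0.1042) = 0.3399
  p(0,3)=1/48: -0.0208 × log₂(0.0208) = 0.1164
  p(1,0)=1/16: -0.0625 × log₂(0.0625) = 0.2500
  p(1,1)=5/48: -0.1042 × log₂(0.1042) = 0.3399
  p(1,2)=1/16: -0.0625 × log₂(0.0625) = 0.2500
  p(1,3)=1/48: -0.0208 × log₂(0.0208) = 0.1164
  p(2,0)=1/48: -0.0208 × log₂(0.0208) = 0.1164
  p(2,1)=1/24: -0.0417 × log₂(0.0417) = 0.1910
  p(2,2)=7/48: -0.1458 × log₂(0.1458) = 0.4051
  p(2,3)=1/8: -0.1250 × log₂(0.1250) = 0.3750
  p(3,0)=1/48: -0.0208 × log₂(0.0208) = 0.1164
  p(3,1)=1/12: -0.0833 × log₂(0.0833) = 0.2987
  p(3,2)=1/16: -0.0625 × log₂(0.0625) = 0.2500
  p(3,3)=1/16: -0.0625 × log₂(0.0625) = 0.2500
H(X,Y) = 3.7225 bits


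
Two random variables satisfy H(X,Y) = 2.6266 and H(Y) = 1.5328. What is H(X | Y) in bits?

Chain rule: H(X,Y) = H(X|Y) + H(Y)
H(X|Y) = H(X,Y) - H(Y) = 2.6266 - 1.5328 = 1.0938 bits


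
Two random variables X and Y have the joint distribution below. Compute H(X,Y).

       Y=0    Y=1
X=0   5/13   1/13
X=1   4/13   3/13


H(X,Y) = -Σ p(x,y) log₂ p(x,y)
  p(0,0)=5/13: -0.3846 × log₂(0.3846) = 0.5302
  p(0,1)=1/13: -0.0769 × log₂(0.0769) = 0.2846
  p(1,0)=4/13: -0.3077 × log₂(0.3077) = 0.5232
  p(1,1)=3/13: -0.2308 × log₂(0.2308) = 0.4882
H(X,Y) = 1.8262 bits


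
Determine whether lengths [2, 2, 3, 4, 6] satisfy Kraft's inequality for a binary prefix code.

Kraft inequality: Σ 2^(-l_i) ≤ 1 for prefix-free code
Calculating: 2^(-2) + 2^(-2) + 2^(-3) + 2^(-4) + 2^(-6)
= 0.25 + 0.25 + 0.125 + 0.0625 + 0.015625
= 0.7031
Since 0.7031 ≤ 1, prefix-free code exists


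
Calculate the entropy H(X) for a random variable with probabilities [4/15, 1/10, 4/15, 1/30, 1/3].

H(X) = -Σ p(x) log₂ p(x)
  -4/15 × log₂(4/15) = 0.5085
  -1/10 × log₂(1/10) = 0.3322
  -4/15 × log₂(4/15) = 0.5085
  -1/30 × log₂(1/30) = 0.1636
  -1/3 × log₂(1/3) = 0.5283
H(X) = 2.0411 bits


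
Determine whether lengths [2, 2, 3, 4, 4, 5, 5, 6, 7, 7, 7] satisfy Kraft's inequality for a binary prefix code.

Kraft inequality: Σ 2^(-l_i) ≤ 1 for prefix-free code
Calculating: 2^(-2) + 2^(-2) + 2^(-3) + 2^(-4) + 2^(-4) + 2^(-5) + 2^(-5) + 2^(-6) + 2^(-7) + 2^(-7) + 2^(-7)
= 0.25 + 0.25 + 0.125 + 0.0625 + 0.0625 + 0.03125 + 0.03125 + 0.015625 + 0.0078125 + 0.0078125 + 0.0078125
= 0.8516
Since 0.8516 ≤ 1, prefix-free code exists


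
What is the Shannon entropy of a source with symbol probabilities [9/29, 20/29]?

H(X) = -Σ p(x) log₂ p(x)
  -9/29 × log₂(9/29) = 0.5239
  -20/29 × log₂(20/29) = 0.3697
H(X) = 0.8936 bits


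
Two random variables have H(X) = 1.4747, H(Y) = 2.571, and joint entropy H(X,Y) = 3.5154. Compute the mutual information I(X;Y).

I(X;Y) = H(X) + H(Y) - H(X,Y)
I(X;Y) = 1.4747 + 2.571 - 3.5154 = 0.5303 bits


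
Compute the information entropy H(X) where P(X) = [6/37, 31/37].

H(X) = -Σ p(x) log₂ p(x)
  -6/37 × log₂(6/37) = 0.4256
  -31/37 × log₂(31/37) = 0.2139
H(X) = 0.6395 bits


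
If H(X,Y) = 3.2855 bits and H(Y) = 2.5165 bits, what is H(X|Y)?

Chain rule: H(X,Y) = H(X|Y) + H(Y)
H(X|Y) = H(X,Y) - H(Y) = 3.2855 - 2.5165 = 0.769 bits


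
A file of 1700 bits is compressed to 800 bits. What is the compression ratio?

Compression ratio = Original / Compressed
= 1700 / 800 = 2.12:1


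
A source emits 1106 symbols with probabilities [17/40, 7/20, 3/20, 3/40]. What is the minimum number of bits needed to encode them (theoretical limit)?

Entropy H = 1.7456 bits/symbol
Minimum bits = H × n = 1.7456 × 1106
= 1930.60 bits


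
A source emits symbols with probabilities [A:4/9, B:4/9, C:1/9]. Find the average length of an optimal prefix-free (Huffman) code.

Huffman tree construction:
Combine smallest probabilities repeatedly
Resulting codes:
  A: 11 (length 2)
  B: 0 (length 1)
  C: 10 (length 2)
Average length = Σ p(s) × length(s) = 1.5556 bits


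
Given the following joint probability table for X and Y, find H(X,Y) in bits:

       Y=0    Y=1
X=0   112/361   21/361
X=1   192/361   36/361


H(X,Y) = -Σ p(x,y) log₂ p(x,y)
  p(0,0)=112/361: -0.3102 × log₂(0.3102) = 0.5239
  p(0,1)=21/361: -0.0582 × log₂(0.0582) = 0.2387
  p(1,0)=192/361: -0.5319 × log₂(0.5319) = 0.4845
  p(1,1)=36/361: -0.0997 × log₂(0.0997) = 0.3317
H(X,Y) = 1.5787 bits


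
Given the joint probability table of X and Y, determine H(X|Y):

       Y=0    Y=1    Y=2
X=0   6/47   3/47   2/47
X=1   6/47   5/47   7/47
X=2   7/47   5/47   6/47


H(X|Y) = Σ_y p(y) H(X|Y=y)
  p(Y=0) = 19/47, H(X|Y=0) = 1.5810
  p(Y=1) = 13/47, H(X|Y=1) = 1.5486
  p(Y=2) = 15/47, H(X|Y=2) = 1.4295
H(X|Y) = 0.4043×1.5810 + 0.2766×1.5486 + 0.3191×1.4295 = 1.5237 bits


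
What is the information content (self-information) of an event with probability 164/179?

Information content I(x) = -log₂(p(x))
I = -log₂(164/179) = -log₂(0.9162)
I = 0.1263 bits


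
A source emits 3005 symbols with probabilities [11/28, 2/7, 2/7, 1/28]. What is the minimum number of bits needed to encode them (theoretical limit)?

Entropy H = 1.7340 bits/symbol
Minimum bits = H × n = 1.7340 × 3005
= 5210.69 bits


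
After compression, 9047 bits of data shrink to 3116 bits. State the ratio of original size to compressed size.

Compression ratio = Original / Compressed
= 9047 / 3116 = 2.90:1


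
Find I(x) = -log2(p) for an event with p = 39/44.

Information content I(x) = -log₂(p(x))
I = -log₂(39/44) = -log₂(0.8864)
I = 0.1740 bits


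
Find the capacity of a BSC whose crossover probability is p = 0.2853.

For BSC with error probability p:
C = 1 - H(p) where H(p) is binary entropy
H(0.2853) = -0.2853 × log₂(0.2853) - 0.7147 × log₂(0.7147)
H(p) = 0.8626
C = 1 - 0.8626 = 0.1374 bits/use


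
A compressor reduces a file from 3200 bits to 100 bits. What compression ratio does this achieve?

Compression ratio = Original / Compressed
= 3200 / 100 = 32.00:1


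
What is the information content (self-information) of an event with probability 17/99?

Information content I(x) = -log₂(p(x))
I = -log₂(17/99) = -log₂(0.1717)
I = 2.5419 bits


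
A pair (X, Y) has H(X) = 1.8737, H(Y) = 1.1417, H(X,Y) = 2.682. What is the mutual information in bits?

I(X;Y) = H(X) + H(Y) - H(X,Y)
I(X;Y) = 1.8737 + 1.1417 - 2.682 = 0.3334 bits


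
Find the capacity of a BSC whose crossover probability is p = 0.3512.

For BSC with error probability p:
C = 1 - H(p) where H(p) is binary entropy
H(0.3512) = -0.3512 × log₂(0.3512) - 0.6488 × log₂(0.6488)
H(p) = 0.9351
C = 1 - 0.9351 = 0.0649 bits/use


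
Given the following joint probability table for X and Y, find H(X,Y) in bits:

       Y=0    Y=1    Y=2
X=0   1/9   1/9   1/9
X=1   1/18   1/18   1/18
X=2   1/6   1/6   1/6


H(X,Y) = -Σ p(x,y) log₂ p(x,y)
  p(0,0)=1/9: -0.1111 × log₂(0.1111) = 0.3522
  p(0,1)=1/9: -0.1111 × log₂(0.1111) = 0.3522
  p(0,2)=1/9: -0.1111 × log₂(0.1111) = 0.3522
  p(1,0)=1/18: -0.0556 × log₂(0.0556) = 0.2317
  p(1,1)=1/18: -0.0556 × log₂(0.0556) = 0.2317
  p(1,2)=1/18: -0.0556 × log₂(0.0556) = 0.2317
  p(2,0)=1/6: -0.1667 × log₂(0.1667) = 0.4308
  p(2,1)=1/6: -0.1667 × log₂(0.1667) = 0.4308
  p(2,2)=1/6: -0.1667 × log₂(0.1667) = 0.4308
H(X,Y) = 3.0441 bits


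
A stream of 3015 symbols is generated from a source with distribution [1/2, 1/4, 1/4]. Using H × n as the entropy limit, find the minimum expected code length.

Entropy H = 1.5000 bits/symbol
Minimum bits = H × n = 1.5000 × 3015
= 4522.50 bits


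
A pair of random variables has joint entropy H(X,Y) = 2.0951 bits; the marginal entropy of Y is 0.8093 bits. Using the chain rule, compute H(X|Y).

Chain rule: H(X,Y) = H(X|Y) + H(Y)
H(X|Y) = H(X,Y) - H(Y) = 2.0951 - 0.8093 = 1.2858 bits


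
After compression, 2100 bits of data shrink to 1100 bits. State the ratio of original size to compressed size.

Compression ratio = Original / Compressed
= 2100 / 1100 = 1.91:1


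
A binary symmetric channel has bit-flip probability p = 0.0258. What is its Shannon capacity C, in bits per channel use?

For BSC with error probability p:
C = 1 - H(p) where H(p) is binary entropy
H(0.0258) = -0.0258 × log₂(0.0258) - 0.9742 × log₂(0.9742)
H(p) = 0.1729
C = 1 - 0.1729 = 0.8271 bits/use


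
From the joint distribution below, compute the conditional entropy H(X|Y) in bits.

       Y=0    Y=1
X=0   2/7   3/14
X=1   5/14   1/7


H(X|Y) = Σ_y p(y) H(X|Y=y)
  p(Y=0) = 9/14, H(X|Y=0) = 0.9911
  p(Y=1) = 5/14, H(X|Y=1) = 0.9710
H(X|Y) = 0.6429×0.9911 + 0.3571×0.9710 = 0.9839 bits


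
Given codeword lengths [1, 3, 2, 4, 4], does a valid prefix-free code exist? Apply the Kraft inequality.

Kraft inequality: Σ 2^(-l_i) ≤ 1 for prefix-free code
Calculating: 2^(-1) + 2^(-3) + 2^(-2) + 2^(-4) + 2^(-4)
= 0.5 + 0.125 + 0.25 + 0.0625 + 0.0625
= 1.0000
Since 1.0000 ≤ 1, prefix-free code exists


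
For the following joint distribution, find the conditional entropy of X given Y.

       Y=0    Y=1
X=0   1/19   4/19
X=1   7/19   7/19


H(X|Y) = Σ_y p(y) H(X|Y=y)
  p(Y=0) = 8/19, H(X|Y=0) = 0.5436
  p(Y=1) = 11/19, H(X|Y=1) = 0.9457
H(X|Y) = 0.4211×0.5436 + 0.5789×0.9457 = 0.7764 bits


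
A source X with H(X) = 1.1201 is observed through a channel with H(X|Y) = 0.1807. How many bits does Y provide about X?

I(X;Y) = H(X) - H(X|Y)
I(X;Y) = 1.1201 - 0.1807 = 0.9394 bits


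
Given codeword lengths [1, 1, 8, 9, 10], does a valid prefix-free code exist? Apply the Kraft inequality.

Kraft inequality: Σ 2^(-l_i) ≤ 1 for prefix-free code
Calculating: 2^(-1) + 2^(-1) + 2^(-8) + 2^(-9) + 2^(-10)
= 0.5 + 0.5 + 0.00390625 + 0.001953125 + 0.0009765625
= 1.0068
Since 1.0068 > 1, prefix-free code does not exist


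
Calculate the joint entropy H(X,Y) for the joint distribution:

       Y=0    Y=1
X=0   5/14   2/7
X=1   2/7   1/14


H(X,Y) = -Σ p(x,y) log₂ p(x,y)
  p(0,0)=5/14: -0.3571 × log₂(0.3571) = 0.5305
  p(0,1)=2/7: -0.2857 × log₂(0.2857) = 0.5164
  p(1,0)=2/7: -0.2857 × log₂(0.2857) = 0.5164
  p(1,1)=1/14: -0.0714 × log₂(0.0714) = 0.2720
H(X,Y) = 1.8352 bits


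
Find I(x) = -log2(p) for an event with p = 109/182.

Information content I(x) = -log₂(p(x))
I = -log₂(109/182) = -log₂(0.5989)
I = 0.7396 bits


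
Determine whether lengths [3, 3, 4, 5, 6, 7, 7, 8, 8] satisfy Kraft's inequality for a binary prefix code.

Kraft inequality: Σ 2^(-l_i) ≤ 1 for prefix-free code
Calculating: 2^(-3) + 2^(-3) + 2^(-4) + 2^(-5) + 2^(-6) + 2^(-7) + 2^(-7) + 2^(-8) + 2^(-8)
= 0.125 + 0.125 + 0.0625 + 0.03125 + 0.015625 + 0.0078125 + 0.0078125 + 0.00390625 + 0.00390625
= 0.3828
Since 0.3828 ≤ 1, prefix-free code exists


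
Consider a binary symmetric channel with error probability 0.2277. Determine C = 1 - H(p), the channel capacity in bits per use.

For BSC with error probability p:
C = 1 - H(p) where H(p) is binary entropy
H(0.2277) = -0.2277 × log₂(0.2277) - 0.7723 × log₂(0.7723)
H(p) = 0.7740
C = 1 - 0.7740 = 0.2260 bits/use


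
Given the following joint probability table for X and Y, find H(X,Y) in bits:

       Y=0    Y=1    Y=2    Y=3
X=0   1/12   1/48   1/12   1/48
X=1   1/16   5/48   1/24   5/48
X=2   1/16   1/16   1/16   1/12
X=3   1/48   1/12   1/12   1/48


H(X,Y) = -Σ p(x,y) log₂ p(x,y)
  p(0,0)=1/12: -0.0833 × log₂(0.0833) = 0.2987
  p(0,1)=1/48: -0.0208 × log₂(0.0208) = 0.1164
  p(0,2)=1/12: -0.0833 × log₂(0.0833) = 0.2987
  p(0,3)=1/48: -0.0208 × log₂(0.0208) = 0.1164
  p(1,0)=1/16: -0.0625 × log₂(0.0625) = 0.2500
  p(1,1)=5/48: -0.1042 × log₂(0.1042) = 0.3399
  p(1,2)=1/24: -0.0417 × log₂(0.0417) = 0.1910
  p(1,3)=5/48: -0.1042 × log₂(0.1042) = 0.3399
  p(2,0)=1/16: -0.0625 × log₂(0.0625) = 0.2500
  p(2,1)=1/16: -0.0625 × log₂(0.0625) = 0.2500
  p(2,2)=1/16: -0.0625 × log₂(0.0625) = 0.2500
  p(2,3)=1/12: -0.0833 × log₂(0.0833) = 0.2987
  p(3,0)=1/48: -0.0208 × log₂(0.0208) = 0.1164
  p(3,1)=1/12: -0.0833 × log₂(0.0833) = 0.2987
  p(3,2)=1/12: -0.0833 × log₂(0.0833) = 0.2987
  p(3,3)=1/48: -0.0208 × log₂(0.0208) = 0.1164
H(X,Y) = 3.8300 bits


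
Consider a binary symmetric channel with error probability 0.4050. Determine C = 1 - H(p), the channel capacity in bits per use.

For BSC with error probability p:
C = 1 - H(p) where H(p) is binary entropy
H(0.4050) = -0.4050 × log₂(0.4050) - 0.5950 × log₂(0.5950)
H(p) = 0.9738
C = 1 - 0.9738 = 0.0262 bits/use


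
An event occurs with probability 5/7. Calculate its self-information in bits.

Information content I(x) = -log₂(p(x))
I = -log₂(5/7) = -log₂(0.7143)
I = 0.4854 bits


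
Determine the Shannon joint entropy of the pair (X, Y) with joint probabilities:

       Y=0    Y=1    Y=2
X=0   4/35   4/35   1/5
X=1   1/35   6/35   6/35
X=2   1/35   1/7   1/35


H(X,Y) = -Σ p(x,y) log₂ p(x,y)
  p(0,0)=4/35: -0.1143 × log₂(0.1143) = 0.3576
  p(0,1)=4/35: -0.1143 × log₂(0.1143) = 0.3576
  p(0,2)=1/5: -0.2000 × log₂(0.2000) = 0.4644
  p(1,0)=1/35: -0.0286 × log₂(0.0286) = 0.1466
  p(1,1)=6/35: -0.1714 × log₂(0.1714) = 0.4362
  p(1,2)=6/35: -0.1714 × log₂(0.1714) = 0.4362
  p(2,0)=1/35: -0.0286 × log₂(0.0286) = 0.1466
  p(2,1)=1/7: -0.1429 × log₂(0.1429) = 0.4011
  p(2,2)=1/35: -0.0286 × log₂(0.0286) = 0.1466
H(X,Y) = 2.8927 bits


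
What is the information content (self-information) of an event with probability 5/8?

Information content I(x) = -log₂(p(x))
I = -log₂(5/8) = -log₂(0.6250)
I = 0.6781 bits


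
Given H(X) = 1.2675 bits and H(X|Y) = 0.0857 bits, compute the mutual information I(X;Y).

I(X;Y) = H(X) - H(X|Y)
I(X;Y) = 1.2675 - 0.0857 = 1.1818 bits


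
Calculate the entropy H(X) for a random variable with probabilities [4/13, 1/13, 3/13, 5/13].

H(X) = -Σ p(x) log₂ p(x)
  -4/13 × log₂(4/13) = 0.5232
  -1/13 × log₂(1/13) = 0.2846
  -3/13 × log₂(3/13) = 0.4882
  -5/13 × log₂(5/13) = 0.5302
H(X) = 1.8262 bits


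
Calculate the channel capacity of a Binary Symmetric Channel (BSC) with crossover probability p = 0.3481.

For BSC with error probability p:
C = 1 - H(p) where H(p) is binary entropy
H(0.3481) = -0.3481 × log₂(0.3481) - 0.6519 × log₂(0.6519)
H(p) = 0.9324
C = 1 - 0.9324 = 0.0676 bits/use


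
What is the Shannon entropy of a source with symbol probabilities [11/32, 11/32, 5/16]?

H(X) = -Σ p(x) log₂ p(x)
  -11/32 × log₂(11/32) = 0.5296
  -11/32 × log₂(11/32) = 0.5296
  -5/16 × log₂(5/16) = 0.5244
H(X) = 1.5835 bits


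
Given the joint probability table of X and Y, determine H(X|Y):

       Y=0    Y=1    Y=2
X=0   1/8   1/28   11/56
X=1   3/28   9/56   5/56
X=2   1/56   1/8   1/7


H(X|Y) = Σ_y p(y) H(X|Y=y)
  p(Y=0) = 1/4, H(X|Y=0) = 1.2958
  p(Y=1) = 9/28, H(X|Y=1) = 1.3821
  p(Y=2) = 3/7, H(X|Y=2) = 1.5157
H(X|Y) = 0.2500×1.2958 + 0.3214×1.3821 + 0.4286×1.5157 = 1.4178 bits


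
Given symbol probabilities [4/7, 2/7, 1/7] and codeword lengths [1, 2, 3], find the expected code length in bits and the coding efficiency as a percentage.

Average length L = Σ p_i × l_i = 1.5714 bits
Entropy H = 1.3788 bits
Efficiency η = H/L × 100% = 87.74%


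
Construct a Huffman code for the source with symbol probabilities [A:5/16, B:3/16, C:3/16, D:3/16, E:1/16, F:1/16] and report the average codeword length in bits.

Huffman tree construction:
Combine smallest probabilities repeatedly
Resulting codes:
  A: 10 (length 2)
  B: 111 (length 3)
  C: 00 (length 2)
  D: 01 (length 2)
  E: 1100 (length 4)
  F: 1101 (length 4)
Average length = Σ p(s) × length(s) = 2.4375 bits


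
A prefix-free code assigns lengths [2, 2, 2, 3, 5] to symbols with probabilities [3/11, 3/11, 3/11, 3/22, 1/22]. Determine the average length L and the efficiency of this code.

Average length L = Σ p_i × l_i = 2.2727 bits
Entropy H = 2.1283 bits
Efficiency η = H/L × 100% = 93.65%


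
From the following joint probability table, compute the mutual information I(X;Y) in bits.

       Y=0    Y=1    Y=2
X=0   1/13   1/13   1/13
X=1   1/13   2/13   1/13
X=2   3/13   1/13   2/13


H(X) = 1.5262, H(Y) = 1.5766, H(X,Y) = 3.0270
I(X;Y) = H(X) + H(Y) - H(X,Y) = 0.0759 bits


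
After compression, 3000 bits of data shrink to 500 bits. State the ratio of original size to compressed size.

Compression ratio = Original / Compressed
= 3000 / 500 = 6.00:1


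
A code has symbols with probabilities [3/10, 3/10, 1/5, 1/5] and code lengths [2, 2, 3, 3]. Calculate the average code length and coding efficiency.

Average length L = Σ p_i × l_i = 2.4000 bits
Entropy H = 1.9710 bits
Efficiency η = H/L × 100% = 82.12%


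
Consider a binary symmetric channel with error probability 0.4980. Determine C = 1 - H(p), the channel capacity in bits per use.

For BSC with error probability p:
C = 1 - H(p) where H(p) is binary entropy
H(0.4980) = -0.4980 × log₂(0.4980) - 0.5020 × log₂(0.5020)
H(p) = 1.0000
C = 1 - 1.0000 = 0.0000 bits/use


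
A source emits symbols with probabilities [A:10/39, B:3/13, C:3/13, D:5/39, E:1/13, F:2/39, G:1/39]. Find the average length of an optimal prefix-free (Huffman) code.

Huffman tree construction:
Combine smallest probabilities repeatedly
Resulting codes:
  A: 10 (length 2)
  B: 00 (length 2)
  C: 01 (length 2)
  D: 110 (length 3)
  E: 1110 (length 4)
  F: 11111 (length 5)
  G: 11110 (length 5)
Average length = Σ p(s) × length(s) = 2.5128 bits


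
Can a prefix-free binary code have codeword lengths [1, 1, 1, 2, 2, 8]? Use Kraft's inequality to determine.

Kraft inequality: Σ 2^(-l_i) ≤ 1 for prefix-free code
Calculating: 2^(-1) + 2^(-1) + 2^(-1) + 2^(-2) + 2^(-2) + 2^(-8)
= 0.5 + 0.5 + 0.5 + 0.25 + 0.25 + 0.00390625
= 2.0039
Since 2.0039 > 1, prefix-free code does not exist


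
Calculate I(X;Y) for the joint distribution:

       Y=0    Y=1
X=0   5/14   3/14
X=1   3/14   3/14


H(X) = 0.9852, H(Y) = 0.9852, H(X,Y) = 1.9592
I(X;Y) = H(X) + H(Y) - H(X,Y) = 0.0113 bits


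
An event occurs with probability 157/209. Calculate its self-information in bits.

Information content I(x) = -log₂(p(x))
I = -log₂(157/209) = -log₂(0.7512)
I = 0.4127 bits


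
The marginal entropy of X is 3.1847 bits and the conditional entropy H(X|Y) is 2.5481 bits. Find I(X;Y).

I(X;Y) = H(X) - H(X|Y)
I(X;Y) = 3.1847 - 2.5481 = 0.6366 bits


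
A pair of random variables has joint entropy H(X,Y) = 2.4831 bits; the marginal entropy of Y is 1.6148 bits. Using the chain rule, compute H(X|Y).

Chain rule: H(X,Y) = H(X|Y) + H(Y)
H(X|Y) = H(X,Y) - H(Y) = 2.4831 - 1.6148 = 0.8683 bits


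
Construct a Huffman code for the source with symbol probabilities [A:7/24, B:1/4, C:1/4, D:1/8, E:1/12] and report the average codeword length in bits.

Huffman tree construction:
Combine smallest probabilities repeatedly
Resulting codes:
  A: 11 (length 2)
  B: 01 (length 2)
  C: 10 (length 2)
  D: 001 (length 3)
  E: 000 (length 3)
Average length = Σ p(s) × length(s) = 2.2083 bits


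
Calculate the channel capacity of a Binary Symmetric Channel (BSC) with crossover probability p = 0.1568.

For BSC with error probability p:
C = 1 - H(p) where H(p) is binary entropy
H(0.1568) = -0.1568 × log₂(0.1568) - 0.8432 × log₂(0.8432)
H(p) = 0.6266
C = 1 - 0.6266 = 0.3734 bits/use


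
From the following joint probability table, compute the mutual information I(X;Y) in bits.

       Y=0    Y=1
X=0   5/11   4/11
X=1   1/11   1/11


H(X) = 0.6840, H(Y) = 0.9940, H(X,Y) = 1.6767
I(X;Y) = H(X) + H(Y) - H(X,Y) = 0.0013 bits


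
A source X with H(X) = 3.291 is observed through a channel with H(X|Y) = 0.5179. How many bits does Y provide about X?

I(X;Y) = H(X) - H(X|Y)
I(X;Y) = 3.291 - 0.5179 = 2.7731 bits


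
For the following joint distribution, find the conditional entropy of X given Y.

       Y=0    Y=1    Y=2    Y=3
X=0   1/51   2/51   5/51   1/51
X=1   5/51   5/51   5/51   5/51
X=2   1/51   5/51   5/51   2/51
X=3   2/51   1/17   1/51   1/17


H(X|Y) = Σ_y p(y) H(X|Y=y)
  p(Y=0) = 3/17, H(X|Y=0) = 1.6577
  p(Y=1) = 5/17, H(X|Y=1) = 1.9086
  p(Y=2) = 16/51, H(X|Y=2) = 1.8232
  p(Y=3) = 11/51, H(X|Y=3) = 1.7899
H(X|Y) = 0.1765×1.6577 + 0.2941×1.9086 + 0.3137×1.8232 + 0.2157×1.7899 = 1.8119 bits


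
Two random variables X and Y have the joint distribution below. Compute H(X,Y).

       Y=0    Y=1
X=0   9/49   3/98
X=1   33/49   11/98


H(X,Y) = -Σ p(x,y) log₂ p(x,y)
  p(0,0)=9/49: -0.1837 × log₂(0.1837) = 0.4490
  p(0,1)=3/98: -0.0306 × log₂(0.0306) = 0.1540
  p(1,0)=33/49: -0.6735 × log₂(0.6735) = 0.3841
  p(1,1)=11/98: -0.1122 × log₂(0.1122) = 0.3542
H(X,Y) = 1.3413 bits


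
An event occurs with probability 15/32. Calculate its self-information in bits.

Information content I(x) = -log₂(p(x))
I = -log₂(15/32) = -log₂(0.4688)
I = 1.0931 bits


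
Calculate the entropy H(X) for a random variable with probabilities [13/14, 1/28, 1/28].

H(X) = -Σ p(x) log₂ p(x)
  -13/14 × log₂(13/14) = 0.0993
  -1/28 × log₂(1/28) = 0.1717
  -1/28 × log₂(1/28) = 0.1717
H(X) = 0.4427 bits


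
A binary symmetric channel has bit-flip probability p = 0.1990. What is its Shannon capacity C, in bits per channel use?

For BSC with error probability p:
C = 1 - H(p) where H(p) is binary entropy
H(0.1990) = -0.1990 × log₂(0.1990) - 0.8010 × log₂(0.8010)
H(p) = 0.7199
C = 1 - 0.7199 = 0.2801 bits/use


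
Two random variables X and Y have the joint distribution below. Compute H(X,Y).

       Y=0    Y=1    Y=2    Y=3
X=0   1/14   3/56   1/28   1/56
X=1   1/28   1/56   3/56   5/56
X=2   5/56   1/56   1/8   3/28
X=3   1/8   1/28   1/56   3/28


H(X,Y) = -Σ p(x,y) log₂ p(x,y)
  p(0,0)=1/14: -0.0714 × log₂(0.0714) = 0.2720
  p(0,1)=3/56: -0.0536 × log₂(0.0536) = 0.2262
  p(0,2)=1/28: -0.0357 × log₂(0.0357) = 0.1717
  p(0,3)=1/56: -0.0179 × log₂(0.0179) = 0.1037
  p(1,0)=1/28: -0.0357 × log₂(0.0357) = 0.1717
  p(1,1)=1/56: -0.0179 × log₂(0.0179) = 0.1037
  p(1,2)=3/56: -0.0536 × log₂(0.0536) = 0.2262
  p(1,3)=5/56: -0.0893 × log₂(0.0893) = 0.3112
  p(2,0)=5/56: -0.0893 × log₂(0.0893) = 0.3112
  p(2,1)=1/56: -0.0179 × log₂(0.0179) = 0.1037
  p(2,2)=1/8: -0.1250 × log₂(0.1250) = 0.3750
  p(2,3)=3/28: -0.1071 × log₂(0.1071) = 0.3453
  p(3,0)=1/8: -0.1250 × log₂(0.1250) = 0.3750
  p(3,1)=1/28: -0.0357 × log₂(0.0357) = 0.1717
  p(3,2)=1/56: -0.0179 × log₂(0.0179) = 0.1037
  p(3,3)=3/28: -0.1071 × log₂(0.1071) = 0.3453
H(X,Y) = 3.7171 bits


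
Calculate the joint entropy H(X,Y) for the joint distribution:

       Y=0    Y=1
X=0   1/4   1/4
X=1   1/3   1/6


H(X,Y) = -Σ p(x,y) log₂ p(x,y)
  p(0,0)=1/4: -0.2500 × log₂(0.2500) = 0.5000
  p(0,1)=1/4: -0.2500 × log₂(0.2500) = 0.5000
  p(1,0)=1/3: -0.3333 × log₂(0.3333) = 0.5283
  p(1,1)=1/6: -0.1667 × log₂(0.1667) = 0.4308
H(X,Y) = 1.9591 bits


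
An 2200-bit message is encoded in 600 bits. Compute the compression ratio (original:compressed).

Compression ratio = Original / Compressed
= 2200 / 600 = 3.67:1


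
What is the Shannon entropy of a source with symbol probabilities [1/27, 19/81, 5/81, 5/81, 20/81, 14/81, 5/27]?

H(X) = -Σ p(x) log₂ p(x)
  -1/27 × log₂(1/27) = 0.1761
  -19/81 × log₂(19/81) = 0.4907
  -5/81 × log₂(5/81) = 0.2480
  -5/81 × log₂(5/81) = 0.2480
  -20/81 × log₂(20/81) = 0.4983
  -14/81 × log₂(14/81) = 0.4377
  -5/27 × log₂(5/27) = 0.4505
H(X) = 2.5494 bits


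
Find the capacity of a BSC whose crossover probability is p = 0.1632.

For BSC with error probability p:
C = 1 - H(p) where H(p) is binary entropy
H(0.1632) = -0.1632 × log₂(0.1632) - 0.8368 × log₂(0.8368)
H(p) = 0.6419
C = 1 - 0.6419 = 0.3581 bits/use


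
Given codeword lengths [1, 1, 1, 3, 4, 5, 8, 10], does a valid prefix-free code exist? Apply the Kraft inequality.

Kraft inequality: Σ 2^(-l_i) ≤ 1 for prefix-free code
Calculating: 2^(-1) + 2^(-1) + 2^(-1) + 2^(-3) + 2^(-4) + 2^(-5) + 2^(-8) + 2^(-10)
= 0.5 + 0.5 + 0.5 + 0.125 + 0.0625 + 0.03125 + 0.00390625 + 0.0009765625
= 1.7236
Since 1.7236 > 1, prefix-free code does not exist


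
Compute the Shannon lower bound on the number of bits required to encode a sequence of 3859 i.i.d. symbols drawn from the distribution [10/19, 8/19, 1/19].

Entropy H = 1.2364 bits/symbol
Minimum bits = H × n = 1.2364 × 3859
= 4771.22 bits


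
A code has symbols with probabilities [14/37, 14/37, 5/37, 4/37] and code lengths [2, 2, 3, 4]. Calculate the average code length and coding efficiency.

Average length L = Σ p_i × l_i = 2.3514 bits
Entropy H = 1.7982 bits
Efficiency η = H/L × 100% = 76.48%


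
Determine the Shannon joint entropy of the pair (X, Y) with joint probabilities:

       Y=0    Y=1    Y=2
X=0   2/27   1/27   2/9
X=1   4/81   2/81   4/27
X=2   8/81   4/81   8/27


H(X,Y) = -Σ p(x,y) log₂ p(x,y)
  p(0,0)=2/27: -0.0741 × log₂(0.0741) = 0.2781
  p(0,1)=1/27: -0.0370 × log₂(0.0370) = 0.1761
  p(0,2)=2/9: -0.2222 × log₂(0.2222) = 0.4822
  p(1,0)=4/81: -0.0494 × log₂(0.0494) = 0.2143
  p(1,1)=2/81: -0.0247 × log₂(0.0247) = 0.1318
  p(1,2)=4/27: -0.1481 × log₂(0.1481) = 0.4081
  p(2,0)=8/81: -0.0988 × log₂(0.0988) = 0.3299
  p(2,1)=4/81: -0.0494 × log₂(0.0494) = 0.2143
  p(2,2)=8/27: -0.2963 × log₂(0.2963) = 0.5200
H(X,Y) = 2.7549 bits


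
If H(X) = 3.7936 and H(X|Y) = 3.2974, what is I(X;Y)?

I(X;Y) = H(X) - H(X|Y)
I(X;Y) = 3.7936 - 3.2974 = 0.4962 bits


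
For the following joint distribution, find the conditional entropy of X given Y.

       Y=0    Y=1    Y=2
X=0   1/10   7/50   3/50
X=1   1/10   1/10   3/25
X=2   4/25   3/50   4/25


H(X|Y) = Σ_y p(y) H(X|Y=y)
  p(Y=0) = 9/25, H(X|Y=0) = 1.5466
  p(Y=1) = 3/10, H(X|Y=1) = 1.5058
  p(Y=2) = 17/50, H(X|Y=2) = 1.4837
H(X|Y) = 0.3600×1.5466 + 0.3000×1.5058 + 0.3400×1.4837 = 1.5130 bits


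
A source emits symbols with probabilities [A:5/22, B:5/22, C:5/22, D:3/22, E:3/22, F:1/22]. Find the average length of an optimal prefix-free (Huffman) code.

Huffman tree construction:
Combine smallest probabilities repeatedly
Resulting codes:
  A: 00 (length 2)
  B: 01 (length 2)
  C: 10 (length 2)
  D: 1111 (length 4)
  E: 110 (length 3)
  F: 1110 (length 4)
Average length = Σ p(s) × length(s) = 2.5000 bits


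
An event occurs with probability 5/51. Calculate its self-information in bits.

Information content I(x) = -log₂(p(x))
I = -log₂(5/51) = -log₂(0.0980)
I = 3.3505 bits


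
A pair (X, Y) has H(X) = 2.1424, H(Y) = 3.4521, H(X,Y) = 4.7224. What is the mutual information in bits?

I(X;Y) = H(X) + H(Y) - H(X,Y)
I(X;Y) = 2.1424 + 3.4521 - 4.7224 = 0.8721 bits


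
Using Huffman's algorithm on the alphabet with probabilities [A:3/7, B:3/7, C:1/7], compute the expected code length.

Huffman tree construction:
Combine smallest probabilities repeatedly
Resulting codes:
  A: 11 (length 2)
  B: 0 (length 1)
  C: 10 (length 2)
Average length = Σ p(s) × length(s) = 1.5714 bits


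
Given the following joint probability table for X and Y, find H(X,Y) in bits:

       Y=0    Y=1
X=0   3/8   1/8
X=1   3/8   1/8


H(X,Y) = -Σ p(x,y) log₂ p(x,y)
  p(0,0)=3/8: -0.3750 × log₂(0.3750) = 0.5306
  p(0,1)=1/8: -0.1250 × log₂(0.1250) = 0.3750
  p(1,0)=3/8: -0.3750 × log₂(0.3750) = 0.5306
  p(1,1)=1/8: -0.1250 × log₂(0.1250) = 0.3750
H(X,Y) = 1.8113 bits


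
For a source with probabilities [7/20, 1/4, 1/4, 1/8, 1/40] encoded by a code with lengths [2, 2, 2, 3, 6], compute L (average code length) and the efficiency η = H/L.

Average length L = Σ p_i × l_i = 2.2250 bits
Entropy H = 2.0381 bits
Efficiency η = H/L × 100% = 91.60%


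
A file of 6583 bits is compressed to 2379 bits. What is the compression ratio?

Compression ratio = Original / Compressed
= 6583 / 2379 = 2.77:1


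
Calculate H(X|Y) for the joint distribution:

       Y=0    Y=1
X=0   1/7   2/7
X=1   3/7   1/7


H(X|Y) = Σ_y p(y) H(X|Y=y)
  p(Y=0) = 4/7, H(X|Y=0) = 0.8113
  p(Y=1) = 3/7, H(X|Y=1) = 0.9183
H(X|Y) = 0.5714×0.8113 + 0.4286×0.9183 = 0.8571 bits


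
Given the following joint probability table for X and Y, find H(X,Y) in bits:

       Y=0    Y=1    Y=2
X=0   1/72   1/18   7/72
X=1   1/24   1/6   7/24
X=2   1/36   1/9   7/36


H(X,Y) = -Σ p(x,y) log₂ p(x,y)
  p(0,0)=1/72: -0.0139 × log₂(0.0139) = 0.0857
  p(0,1)=1/18: -0.0556 × log₂(0.0556) = 0.2317
  p(0,2)=7/72: -0.0972 × log₂(0.0972) = 0.3269
  p(1,0)=1/24: -0.0417 × log₂(0.0417) = 0.1910
  p(1,1)=1/6: -0.1667 × log₂(0.1667) = 0.4308
  p(1,2)=7/24: -0.2917 × log₂(0.2917) = 0.5185
  p(2,0)=1/36: -0.0278 × log₂(0.0278) = 0.1436
  p(2,1)=1/9: -0.1111 × log₂(0.1111) = 0.3522
  p(2,2)=7/36: -0.1944 × log₂(0.1944) = 0.4594
H(X,Y) = 2.7398 bits


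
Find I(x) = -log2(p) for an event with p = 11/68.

Information content I(x) = -log₂(p(x))
I = -log₂(11/68) = -log₂(0.1618)
I = 2.6280 bits


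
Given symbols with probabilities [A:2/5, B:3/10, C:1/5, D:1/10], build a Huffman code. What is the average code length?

Huffman tree construction:
Combine smallest probabilities repeatedly
Resulting codes:
  A: 0 (length 1)
  B: 10 (length 2)
  C: 111 (length 3)
  D: 110 (length 3)
Average length = Σ p(s) × length(s) = 1.9000 bits


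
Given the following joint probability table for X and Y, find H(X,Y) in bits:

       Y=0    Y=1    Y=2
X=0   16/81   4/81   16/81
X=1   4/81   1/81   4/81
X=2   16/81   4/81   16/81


H(X,Y) = -Σ p(x,y) log₂ p(x,y)
  p(0,0)=16/81: -0.1975 × log₂(0.1975) = 0.4622
  p(0,1)=4/81: -0.0494 × log₂(0.0494) = 0.2143
  p(0,2)=16/81: -0.1975 × log₂(0.1975) = 0.4622
  p(1,0)=4/81: -0.0494 × log₂(0.0494) = 0.2143
  p(1,1)=1/81: -0.0123 × log₂(0.0123) = 0.0783
  p(1,2)=4/81: -0.0494 × log₂(0.0494) = 0.2143
  p(2,0)=16/81: -0.1975 × log₂(0.1975) = 0.4622
  p(2,1)=4/81: -0.0494 × log₂(0.0494) = 0.2143
  p(2,2)=16/81: -0.1975 × log₂(0.1975) = 0.4622
H(X,Y) = 2.7843 bits


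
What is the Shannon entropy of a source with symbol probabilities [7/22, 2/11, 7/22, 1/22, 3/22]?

H(X) = -Σ p(x) log₂ p(x)
  -7/22 × log₂(7/22) = 0.5257
  -2/11 × log₂(2/11) = 0.4472
  -7/22 × log₂(7/22) = 0.5257
  -1/22 × log₂(1/22) = 0.2027
  -3/22 × log₂(3/22) = 0.3920
H(X) = 2.0932 bits


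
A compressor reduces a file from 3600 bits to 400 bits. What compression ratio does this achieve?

Compression ratio = Original / Compressed
= 3600 / 400 = 9.00:1


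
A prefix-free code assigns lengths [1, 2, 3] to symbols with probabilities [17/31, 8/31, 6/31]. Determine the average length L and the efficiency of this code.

Average length L = Σ p_i × l_i = 1.6452 bits
Entropy H = 1.4382 bits
Efficiency η = H/L × 100% = 87.42%


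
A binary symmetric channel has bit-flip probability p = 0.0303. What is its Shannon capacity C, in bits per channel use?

For BSC with error probability p:
C = 1 - H(p) where H(p) is binary entropy
H(0.0303) = -0.0303 × log₂(0.0303) - 0.9697 × log₂(0.9697)
H(p) = 0.1959
C = 1 - 0.1959 = 0.8041 bits/use


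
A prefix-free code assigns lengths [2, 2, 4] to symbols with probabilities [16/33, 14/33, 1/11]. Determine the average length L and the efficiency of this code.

Average length L = Σ p_i × l_i = 2.1818 bits
Entropy H = 1.3457 bits
Efficiency η = H/L × 100% = 61.68%


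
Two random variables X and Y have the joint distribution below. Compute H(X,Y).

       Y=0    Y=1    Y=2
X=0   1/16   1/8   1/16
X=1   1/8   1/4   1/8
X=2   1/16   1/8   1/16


H(X,Y) = -Σ p(x,y) log₂ p(x,y)
  p(0,0)=1/16: -0.0625 × log₂(0.0625) = 0.2500
  p(0,1)=1/8: -0.1250 × log₂(0.1250) = 0.3750
  p(0,2)=1/16: -0.0625 × log₂(0.0625) = 0.2500
  p(1,0)=1/8: -0.1250 × log₂(0.1250) = 0.3750
  p(1,1)=1/4: -0.2500 × log₂(0.2500) = 0.5000
  p(1,2)=1/8: -0.1250 × log₂(0.1250) = 0.3750
  p(2,0)=1/16: -0.0625 × log₂(0.0625) = 0.2500
  p(2,1)=1/8: -0.1250 × log₂(0.1250) = 0.3750
  p(2,2)=1/16: -0.0625 × log₂(0.0625) = 0.2500
H(X,Y) = 3.0000 bits


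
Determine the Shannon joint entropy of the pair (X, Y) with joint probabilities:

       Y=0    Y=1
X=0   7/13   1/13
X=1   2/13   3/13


H(X,Y) = -Σ p(x,y) log₂ p(x,y)
  p(0,0)=7/13: -0.5385 × log₂(0.5385) = 0.4809
  p(0,1)=1/13: -0.0769 × log₂(0.0769) = 0.2846
  p(1,0)=2/13: -0.1538 × log₂(0.1538) = 0.4155
  p(1,1)=3/13: -0.2308 × log₂(0.2308) = 0.4882
H(X,Y) = 1.6692 bits


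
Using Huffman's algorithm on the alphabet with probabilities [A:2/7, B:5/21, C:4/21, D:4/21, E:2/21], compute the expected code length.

Huffman tree construction:
Combine smallest probabilities repeatedly
Resulting codes:
  A: 10 (length 2)
  B: 01 (length 2)
  C: 111 (length 3)
  D: 00 (length 2)
  E: 110 (length 3)
Average length = Σ p(s) × length(s) = 2.2857 bits


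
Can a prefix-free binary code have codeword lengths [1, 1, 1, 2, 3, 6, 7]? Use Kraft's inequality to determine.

Kraft inequality: Σ 2^(-l_i) ≤ 1 for prefix-free code
Calculating: 2^(-1) + 2^(-1) + 2^(-1) + 2^(-2) + 2^(-3) + 2^(-6) + 2^(-7)
= 0.5 + 0.5 + 0.5 + 0.25 + 0.125 + 0.015625 + 0.0078125
= 1.8984
Since 1.8984 > 1, prefix-free code does not exist


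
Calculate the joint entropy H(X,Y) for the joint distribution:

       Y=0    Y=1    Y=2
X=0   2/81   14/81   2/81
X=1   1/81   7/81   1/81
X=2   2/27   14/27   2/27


H(X,Y) = -Σ p(x,y) log₂ p(x,y)
  p(0,0)=2/81: -0.0247 × log₂(0.0247) = 0.1318
  p(0,1)=14/81: -0.1728 × log₂(0.1728) = 0.4377
  p(0,2)=2/81: -0.0247 × log₂(0.0247) = 0.1318
  p(1,0)=1/81: -0.0123 × log₂(0.0123) = 0.0783
  p(1,1)=7/81: -0.0864 × log₂(0.0864) = 0.3053
  p(1,2)=1/81: -0.0123 × log₂(0.0123) = 0.0783
  p(2,0)=2/27: -0.0741 × log₂(0.0741) = 0.2781
  p(2,1)=14/27: -0.5185 × log₂(0.5185) = 0.4913
  p(2,2)=2/27: -0.0741 × log₂(0.0741) = 0.2781
H(X,Y) = 2.2108 bits


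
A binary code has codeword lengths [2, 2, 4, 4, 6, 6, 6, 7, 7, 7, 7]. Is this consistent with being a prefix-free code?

Kraft inequality: Σ 2^(-l_i) ≤ 1 for prefix-free code
Calculating: 2^(-2) + 2^(-2) + 2^(-4) + 2^(-4) + 2^(-6) + 2^(-6) + 2^(-6) + 2^(-7) + 2^(-7) + 2^(-7) + 2^(-7)
= 0.25 + 0.25 + 0.0625 + 0.0625 + 0.015625 + 0.015625 + 0.015625 + 0.0078125 + 0.0078125 + 0.0078125 + 0.0078125
= 0.7031
Since 0.7031 ≤ 1, prefix-free code exists


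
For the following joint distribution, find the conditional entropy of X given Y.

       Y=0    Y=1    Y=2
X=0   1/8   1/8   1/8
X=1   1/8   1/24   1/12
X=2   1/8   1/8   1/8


H(X|Y) = Σ_y p(y) H(X|Y=y)
  p(Y=0) = 3/8, H(X|Y=0) = 1.5850
  p(Y=1) = 7/24, H(X|Y=1) = 1.4488
  p(Y=2) = 1/3, H(X|Y=2) = 1.5613
H(X|Y) = 0.3750×1.5850 + 0.2917×1.4488 + 0.3333×1.5613 = 1.5374 bits


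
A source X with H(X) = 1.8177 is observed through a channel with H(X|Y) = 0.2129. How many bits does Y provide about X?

I(X;Y) = H(X) - H(X|Y)
I(X;Y) = 1.8177 - 0.2129 = 1.6048 bits
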